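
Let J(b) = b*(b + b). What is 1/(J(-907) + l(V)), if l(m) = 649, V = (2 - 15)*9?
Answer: 1/1645947 ≈ 6.0755e-7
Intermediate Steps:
V = -117 (V = -13*9 = -117)
J(b) = 2*b² (J(b) = b*(2*b) = 2*b²)
1/(J(-907) + l(V)) = 1/(2*(-907)² + 649) = 1/(2*822649 + 649) = 1/(1645298 + 649) = 1/1645947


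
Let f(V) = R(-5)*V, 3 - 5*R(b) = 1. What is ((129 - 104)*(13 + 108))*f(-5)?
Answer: -6050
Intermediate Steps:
R(b) = 2/5 (R(b) = 3/5 - 1/5*1 = 3/5 - 1/5 = 2/5)
f(V) = 2*V/5
((129 - 104)*(13 + 108))*f(-5) = ((129 - 104)*(13 + 108))*((2/5)*(-5)) = (25*121)*(-2) = 3025*(-2) = -6050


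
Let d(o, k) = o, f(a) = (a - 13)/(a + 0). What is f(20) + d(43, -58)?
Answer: 867/20 ≈ 43.350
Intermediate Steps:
f(a) = (-13 + a)/a
f(20) + d(43, -58) = (-13 + 20)/20 + 43 = (1/20)*7 + 43 = 7/20 + 43 = 867/20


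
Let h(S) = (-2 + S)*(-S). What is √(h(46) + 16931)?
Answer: √14907 ≈ 122.09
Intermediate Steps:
h(S) = -S*(-2 + S)
√(h(46) + 16931) = √(46*(2 - 1*46) + 16931) = √(46*(2 - 46) + 16931) = √(46*(-44) + 16931) = √(-2024 + 16931) = √14907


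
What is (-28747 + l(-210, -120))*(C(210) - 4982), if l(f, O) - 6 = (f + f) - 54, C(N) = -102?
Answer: 148529060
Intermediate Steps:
l(f, O) = -48 + 2*f (l(f, O) = 6 + ((f + f) - 54) = 6 + (2*f - 54) = 6 + (-54 + 2*f) = -48 + 2*f)
(-28747 + l(-210, -120))*(C(210) - 4982) = (-28747 + (-48 + 2*(-210)))*(-102 - 4982) = (-28747 + (-48 - 420))*(-5084) = (-28747 - 468)*(-5084) = -29215*(-5084) = 148529060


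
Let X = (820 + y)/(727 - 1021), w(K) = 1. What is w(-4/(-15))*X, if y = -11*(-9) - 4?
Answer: -305/98 ≈ -3.1122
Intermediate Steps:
y = 95 (y = 99 - 4 = 95)
X = -305/98 (X = (820 + 95)/(727 - 1021) = 915/(-294) = 915*(-1/294) = -305/98 ≈ -3.1122)
w(-4/(-15))*X = 1*(-305/98) = -305/98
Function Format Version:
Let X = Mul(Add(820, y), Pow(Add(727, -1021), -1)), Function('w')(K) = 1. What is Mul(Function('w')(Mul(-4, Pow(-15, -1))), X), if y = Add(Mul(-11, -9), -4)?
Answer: Rational(-305, 98) ≈ -3.1122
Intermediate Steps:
y = 95 (y = Add(99, -4) = 95)
X = Rational(-305, 98) (X = Mul(Add(820, 95), Pow(Add(727, -1021), -1)) = Mul(915, Pow(-294, -1)) = Mul(915, Rational(-1, 294)) = Rational(-305, 98) ≈ -3.1122)
Mul(Function('w')(Mul(-4, Pow(-15, -1))), X) = Mul(1, Rational(-305, 98)) = Rational(-305, 98)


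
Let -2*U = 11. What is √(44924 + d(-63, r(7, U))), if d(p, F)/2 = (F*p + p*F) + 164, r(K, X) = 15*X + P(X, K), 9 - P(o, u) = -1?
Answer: 3*√7058 ≈ 252.04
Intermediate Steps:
U = -11/2 (U = -½*11 = -11/2 ≈ -5.5000)
P(o, u) = 10 (P(o, u) = 9 - 1*(-1) = 9 + 1 = 10)
r(K, X) = 10 + 15*X (r(K, X) = 15*X + 10 = 10 + 15*X)
d(p, F) = 328 + 4*F*p (d(p, F) = 2*((F*p + p*F) + 164) = 2*((F*p + F*p) + 164) = 2*(2*F*p + 164) = 2*(164 + 2*F*p) = 328 + 4*F*p)
√(44924 + d(-63, r(7, U))) = √(44924 + (328 + 4*(10 + 15*(-11/2))*(-63))) = √(44924 + (328 + 4*(10 - 165/2)*(-63))) = √(44924 + (328 + 4*(-145/2)*(-63))) = √(44924 + (328 + 18270)) = √(44924 + 18598) = √63522 = 3*√7058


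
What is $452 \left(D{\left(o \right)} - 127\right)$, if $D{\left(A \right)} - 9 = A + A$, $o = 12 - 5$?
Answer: $-47008$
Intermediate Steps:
$o = 7$
$D{\left(A \right)} = 9 + 2 A$ ($D{\left(A \right)} = 9 + \left(A + A\right) = 9 + 2 A$)
$452 \left(D{\left(o \right)} - 127\right) = 452 \left(\left(9 + 2 \cdot 7\right) - 127\right) = 452 \left(\left(9 + 14\right) - 127\right) = 452 \left(23 - 127\right) = 452 \left(-104\right) = -47008$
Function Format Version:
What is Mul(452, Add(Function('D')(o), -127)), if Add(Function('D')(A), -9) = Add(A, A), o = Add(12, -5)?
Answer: -47008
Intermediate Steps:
o = 7
Function('D')(A) = Add(9, Mul(2, A)) (Function('D')(A) = Add(9, Add(A, A)) = Add(9, Mul(2, A)))
Mul(452, Add(Function('D')(o), -127)) = Mul(452, Add(Add(9, Mul(2, 7)), -127)) = Mul(452, Add(Add(9, 14), -127)) = Mul(452, Add(23, -127)) = Mul(452, -104) = -47008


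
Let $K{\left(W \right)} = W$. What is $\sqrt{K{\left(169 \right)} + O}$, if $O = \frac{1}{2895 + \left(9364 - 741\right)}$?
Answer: $\frac{\sqrt{22420282274}}{11518} \approx 13.0$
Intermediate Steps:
$O = \frac{1}{11518}$ ($O = \frac{1}{2895 + 8623} = \frac{1}{11518} \approx 8.6821 \cdot 10^{-5}$)
$\sqrt{K{\left(169 \right)} + O} = \sqrt{169 + \frac{1}{11518}} = \sqrt{\frac{1946543}{11518}} = \frac{\sqrt{22420282274}}{11518}$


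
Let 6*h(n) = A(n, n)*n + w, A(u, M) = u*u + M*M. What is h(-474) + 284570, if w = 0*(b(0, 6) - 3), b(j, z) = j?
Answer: -35214238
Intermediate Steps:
A(u, M) = M² + u² (A(u, M) = u² + M² = M² + u²)
w = 0 (w = 0*(0 - 3) = 0*(-3) = 0)
h(n) = n³/3 (h(n) = ((n² + n²)*n + 0)/6 = ((2*n²)*n + 0)/6 = (2*n³ + 0)/6 = (2*n³)/6 = n³/3)
h(-474) + 284570 = (⅓)*(-474)³ + 284570 = (⅓)*(-106496424) + 284570 = -35498808 + 284570 = -35214238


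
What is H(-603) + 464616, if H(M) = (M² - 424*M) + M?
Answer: 1083294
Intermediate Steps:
H(M) = M² - 423*M
H(-603) + 464616 = -603*(-423 - 603) + 464616 = -603*(-1026) + 464616 = 618678 + 464616 = 1083294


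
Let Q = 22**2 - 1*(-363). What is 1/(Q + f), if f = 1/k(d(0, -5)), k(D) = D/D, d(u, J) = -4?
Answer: 1/848 ≈ 0.0011792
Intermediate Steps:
k(D) = 1
f = 1 (f = 1/1 = 1)
Q = 847 (Q = 484 + 363 = 847)
1/(Q + f) = 1/(847 + 1) = 1/848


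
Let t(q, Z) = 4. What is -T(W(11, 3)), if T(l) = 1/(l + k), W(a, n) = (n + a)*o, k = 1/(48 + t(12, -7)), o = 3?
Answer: -52/2185 ≈ -0.023799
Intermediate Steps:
k = 1/52 (k = 1/(48 + 4) = 1/52 ≈ 0.019231)
W(a, n) = 3*a + 3*n (W(a, n) = (n + a)*3 = (a + n)*3 = 3*a + 3*n)
T(l) = 1/(1/52 + l) (T(l) = 1/(l + 1/52) = 1/(1/52 + l))
-T(W(11, 3)) = -52/(1 + 52*(3*11 + 3*3)) = -52/(1 + 52*(33 + 9)) = -52/(1 + 52*42) = -52/(1 + 2184) = -52/2185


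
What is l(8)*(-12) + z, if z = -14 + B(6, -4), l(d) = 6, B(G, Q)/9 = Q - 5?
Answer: -167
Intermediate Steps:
B(G, Q) = -45 + 9*Q (B(G, Q) = 9*(Q - 5) = 9*(-5 + Q) = -45 + 9*Q)
z = -95 (z = -14 + (-45 + 9*(-4)) = -14 + (-45 - 36) = -14 - 81 = -95)
l(8)*(-12) + z = 6*(-12) - 95 = -72 - 95 = -167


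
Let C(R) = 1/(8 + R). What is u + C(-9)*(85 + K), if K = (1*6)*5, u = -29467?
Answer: -29582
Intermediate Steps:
K = 30 (K = 6*5 = 30)
u + C(-9)*(85 + K) = -29467 + (85 + 30)/(8 - 9) = -29467 + 115/(-1) = -29467 - 1*115 = -29467 - 115 = -29582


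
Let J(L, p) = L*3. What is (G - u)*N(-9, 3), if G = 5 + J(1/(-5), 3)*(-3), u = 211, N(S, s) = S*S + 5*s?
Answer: -98016/5 ≈ -19603.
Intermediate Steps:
N(S, s) = S² + 5*s
J(L, p) = 3*L
G = 34/5 (G = 5 + (3/(-5))*(-3) = 5 + (3*(-⅕))*(-3) = 5 - ⅗*(-3) = 5 + 9/5 = 34/5 ≈ 6.8000)
(G - u)*N(-9, 3) = (34/5 - 1*211)*((-9)² + 5*3) = (34/5 - 211)*(81 + 15) = -1021/5*96 = -98016/5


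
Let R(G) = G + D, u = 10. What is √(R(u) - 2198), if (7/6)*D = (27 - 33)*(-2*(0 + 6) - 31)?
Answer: 2*I*√24094/7 ≈ 44.349*I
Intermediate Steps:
D = 1548/7 (D = 6*((27 - 33)*(-2*(0 + 6) - 31))/7 = 6*(-6*(-2*6 - 31))/7 = 6*(-6*(-12 - 31))/7 = 6*(-6*(-43))/7 = (6/7)*258 = 1548/7 ≈ 221.14)
R(G) = 1548/7 + G (R(G) = G + 1548/7 = 1548/7 + G)
√(R(u) - 2198) = √((1548/7 + 10) - 2198) = √(1618/7 - 2198) = √(-13768/7) = 2*I*√24094/7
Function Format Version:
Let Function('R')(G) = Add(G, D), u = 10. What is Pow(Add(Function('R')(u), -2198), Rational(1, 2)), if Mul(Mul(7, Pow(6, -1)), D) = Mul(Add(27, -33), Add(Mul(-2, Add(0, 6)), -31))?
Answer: Mul(Rational(2, 7), I, Pow(24094, Rational(1, 2))) ≈ Mul(44.349, I)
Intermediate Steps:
D = Rational(1548, 7) (D = Mul(Rational(6, 7), Mul(Add(27, -33), Add(Mul(-2, Add(0, 6)), -31))) = Mul(Rational(6, 7), Mul(-6, Add(Mul(-2, 6), -31))) = Mul(Rational(6, 7), Mul(-6, Add(-12, -31))) = Mul(Rational(6, 7), Mul(-6, -43)) = Mul(Rational(6, 7), 258) = Rational(1548, 7) ≈ 221.14)
Function('R')(G) = Add(Rational(1548, 7), G) (Function('R')(G) = Add(G, Rational(1548, 7)) = Add(Rational(1548, 7), G))
Pow(Add(Function('R')(u), -2198), Rational(1, 2)) = Pow(Add(Add(Rational(1548, 7), 10), -2198), Rational(1, 2)) = Pow(Add(Rational(1618, 7), -2198), Rational(1, 2)) = Pow(Rational(-13768, 7), Rational(1, 2)) = Mul(Rational(2, 7), I, Pow(24094, Rational(1, 2)))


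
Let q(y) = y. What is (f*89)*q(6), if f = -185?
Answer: -98790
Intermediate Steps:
(f*89)*q(6) = -185*89*6 = -16465*6 = -98790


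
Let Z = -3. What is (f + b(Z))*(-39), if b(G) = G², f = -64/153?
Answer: -17069/51 ≈ -334.69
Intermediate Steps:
f = -64/153 (f = -64*1/153 = -64/153 ≈ -0.41830)
(f + b(Z))*(-39) = (-64/153 + (-3)²)*(-39) = (-64/153 + 9)*(-39) = (1313/153)*(-39) = -17069/51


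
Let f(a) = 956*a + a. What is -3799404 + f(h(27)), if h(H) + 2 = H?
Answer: -3775479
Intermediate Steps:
h(H) = -2 + H
f(a) = 957*a
-3799404 + f(h(27)) = -3799404 + 957*(-2 + 27) = -3799404 + 957*25 = -3799404 + 23925 = -3775479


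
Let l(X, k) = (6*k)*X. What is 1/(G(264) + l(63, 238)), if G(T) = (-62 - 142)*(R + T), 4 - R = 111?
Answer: 1/57936 ≈ 1.7260e-5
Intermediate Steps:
R = -107 (R = 4 - 1*111 = 4 - 111 = -107)
G(T) = 21828 - 204*T (G(T) = (-62 - 142)*(-107 + T) = -204*(-107 + T) = 21828 - 204*T)
l(X, k) = 6*X*k
1/(G(264) + l(63, 238)) = 1/((21828 - 204*264) + 6*63*238) = 1/((21828 - 53856) + 89964) = 1/(-32028 + 89964) = 1/57936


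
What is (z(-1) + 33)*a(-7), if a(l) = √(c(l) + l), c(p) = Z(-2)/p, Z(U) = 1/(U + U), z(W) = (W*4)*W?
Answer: 37*I*√1365/14 ≈ 97.643*I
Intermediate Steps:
z(W) = 4*W² (z(W) = (4*W)*W = 4*W²)
Z(U) = 1/(2*U)
c(p) = -1/(4*p) (c(p) = ((½)/(-2))/p = ((½)*(-½))/p = -1/(4*p))
a(l) = √(l - 1/(4*l)) (a(l) = √(-1/(4*l) + l) = √(l - 1/(4*l)))
(z(-1) + 33)*a(-7) = (4*(-1)² + 33)*(√(-1/(-7) + 4*(-7))/2) = (4*1 + 33)*(√(-1*(-⅐) - 28)/2) = (4 + 33)*(√(⅐ - 28)/2) = 37*(√(-195/7)/2) = 37*((I*√1365/7)/2) = 37*(I*√1365/14) = 37*I*√1365/14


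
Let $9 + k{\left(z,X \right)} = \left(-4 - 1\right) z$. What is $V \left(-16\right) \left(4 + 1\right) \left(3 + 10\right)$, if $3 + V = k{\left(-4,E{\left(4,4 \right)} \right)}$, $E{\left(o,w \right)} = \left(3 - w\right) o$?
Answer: $-8320$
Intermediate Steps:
$E{\left(o,w \right)} = o \left(3 - w\right)$
$k{\left(z,X \right)} = -9 - 5 z$ ($k{\left(z,X \right)} = -9 + \left(-4 - 1\right) z = -9 - 5 z$)
$V = 8$ ($V = -3 - -11 = -3 + \left(-9 + 20\right) = -3 + 11 = 8$)
$V \left(-16\right) \left(4 + 1\right) \left(3 + 10\right) = 8 \left(-16\right) \left(4 + 1\right) \left(3 + 10\right) = - 128 \cdot 5 \cdot 13 = \left(-128\right) 65 = -8320$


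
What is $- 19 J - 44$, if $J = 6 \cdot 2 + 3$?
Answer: $-329$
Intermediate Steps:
$J = 15$ ($J = 12 + 3 = 15$)
$- 19 J - 44 = \left(-19\right) 15 - 44 = -285 - 44 = -329$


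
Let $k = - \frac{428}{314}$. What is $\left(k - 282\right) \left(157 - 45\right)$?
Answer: $- \frac{4982656}{157} \approx -31737.0$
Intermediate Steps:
$k = - \frac{214}{157}$ ($k = \left(-428\right) \frac{1}{314} = - \frac{214}{157} \approx -1.3631$)
$\left(k - 282\right) \left(157 - 45\right) = \left(- \frac{214}{157} - 282\right) \left(157 - 45\right) = - \frac{44488 \left(157 - 45\right)}{157} = \left(- \frac{44488}{157}\right) 112 = - \frac{4982656}{157}$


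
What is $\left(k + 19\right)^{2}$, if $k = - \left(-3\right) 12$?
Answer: $3025$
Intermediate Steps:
$k = 36$ ($k = \left(-1\right) \left(-36\right) = 36$)
$\left(k + 19\right)^{2} = \left(36 + 19\right)^{2} = 55^{2} = 3025$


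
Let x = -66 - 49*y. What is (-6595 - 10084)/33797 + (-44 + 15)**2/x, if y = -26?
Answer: 8275045/40826776 ≈ 0.20269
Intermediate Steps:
x = 1208 (x = -66 - 49*(-26) = -66 + 1274 = 1208)
(-6595 - 10084)/33797 + (-44 + 15)**2/x = (-6595 - 10084)/33797 + (-44 + 15)**2/1208 = -16679*1/33797 + (-29)**2*(1/1208) = -16679/33797 + 841*(1/1208) = -16679/33797 + 841/1208 = 8275045/40826776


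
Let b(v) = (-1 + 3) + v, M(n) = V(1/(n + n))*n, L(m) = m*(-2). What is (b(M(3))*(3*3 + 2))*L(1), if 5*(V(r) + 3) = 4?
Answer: 506/5 ≈ 101.20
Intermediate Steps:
V(r) = -11/5 (V(r) = -3 + (1/5)*4 = -3 + 4/5 = -11/5)
L(m) = -2*m
M(n) = -11*n/5
b(v) = 2 + v
(b(M(3))*(3*3 + 2))*L(1) = ((2 - 11/5*3)*(3*3 + 2))*(-2*1) = ((2 - 33/5)*(9 + 2))*(-2) = -23/5*11*(-2) = -253/5*(-2) = 506/5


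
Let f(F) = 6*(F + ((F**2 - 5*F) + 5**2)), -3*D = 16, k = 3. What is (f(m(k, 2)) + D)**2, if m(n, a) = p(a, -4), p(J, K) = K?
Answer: 1020100/9 ≈ 1.1334e+5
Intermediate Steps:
m(n, a) = -4
D = -16/3 (D = -1/3*16 = -16/3 ≈ -5.3333)
f(F) = 150 - 24*F + 6*F**2 (f(F) = 6*(F + ((F**2 - 5*F) + 25)) = 6*(F + (25 + F**2 - 5*F)) = 6*(25 + F**2 - 4*F) = 150 - 24*F + 6*F**2)
(f(m(k, 2)) + D)**2 = ((150 - 24*(-4) + 6*(-4)**2) - 16/3)**2 = ((150 + 96 + 6*16) - 16/3)**2 = ((150 + 96 + 96) - 16/3)**2 = (342 - 16/3)**2 = (1010/3)**2 = 1020100/9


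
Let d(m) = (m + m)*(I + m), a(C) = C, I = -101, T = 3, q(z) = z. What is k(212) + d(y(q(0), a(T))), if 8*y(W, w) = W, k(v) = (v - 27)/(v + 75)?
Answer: 185/287 ≈ 0.64460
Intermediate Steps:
k(v) = (-27 + v)/(75 + v)
y(W, w) = W/8
d(m) = 2*m*(-101 + m) (d(m) = (m + m)*(-101 + m) = (2*m)*(-101 + m) = 2*m*(-101 + m))
k(212) + d(y(q(0), a(T))) = (-27 + 212)/(75 + 212) + 2*((⅛)*0)*(-101 + (⅛)*0) = 185/287 + 2*0*(-101 + 0) = (1/287)*185 + 2*0*(-101) = 185/287 + 0 = 185/287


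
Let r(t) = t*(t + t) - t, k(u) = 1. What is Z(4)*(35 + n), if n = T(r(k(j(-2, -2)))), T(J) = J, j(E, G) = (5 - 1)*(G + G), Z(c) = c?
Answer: 144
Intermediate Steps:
j(E, G) = 8*G (j(E, G) = 4*(2*G) = 8*G)
r(t) = -t + 2*t² (r(t) = t*(2*t) - t = 2*t² - t = -t + 2*t²)
n = 1 (n = 1*(-1 + 2*1) = 1*(-1 + 2) = 1*1 = 1)
Z(4)*(35 + n) = 4*(35 + 1) = 4*36 = 144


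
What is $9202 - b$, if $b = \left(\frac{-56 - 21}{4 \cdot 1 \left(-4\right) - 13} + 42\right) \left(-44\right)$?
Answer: $\frac{323838}{29} \approx 11167.0$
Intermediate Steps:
$b = - \frac{56980}{29}$ ($b = \left(- \frac{77}{4 \left(-4\right) - 13} + 42\right) \left(-44\right) = \left(- \frac{77}{-16 - 13} + 42\right) \left(-44\right) = \left(- \frac{77}{-29} + 42\right) \left(-44\right) = \left(\left(-77\right) \left(- \frac{1}{29}\right) + 42\right) \left(-44\right) = \left(\frac{77}{29} + 42\right) \left(-44\right) = \frac{1295}{29} \left(-44\right) = - \frac{56980}{29} \approx -1964.8$)
$9202 - b = 9202 - - \frac{56980}{29} = 9202 + \frac{56980}{29} = \frac{323838}{29}$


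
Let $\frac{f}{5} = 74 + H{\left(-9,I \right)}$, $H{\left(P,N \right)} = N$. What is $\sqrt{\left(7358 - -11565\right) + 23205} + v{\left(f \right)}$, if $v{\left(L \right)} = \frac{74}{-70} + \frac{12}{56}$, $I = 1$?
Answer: $- \frac{59}{70} + 4 \sqrt{2633} \approx 204.41$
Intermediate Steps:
$f = 375$ ($f = 5 \left(74 + 1\right) = 5 \cdot 75 = 375$)
$v{\left(L \right)} = - \frac{59}{70}$ ($v{\left(L \right)} = 74 \left(- \frac{1}{70}\right) + 12 \cdot \frac{1}{56} = - \frac{37}{35} + \frac{3}{14} = - \frac{59}{70}$)
$\sqrt{\left(7358 - -11565\right) + 23205} + v{\left(f \right)} = \sqrt{\left(7358 - -11565\right) + 23205} - \frac{59}{70} = \sqrt{\left(7358 + 11565\right) + 23205} - \frac{59}{70} = \sqrt{18923 + 23205} - \frac{59}{70} = \sqrt{42128} - \frac{59}{70} = 4 \sqrt{2633} - \frac{59}{70} = - \frac{59}{70} + 4 \sqrt{2633}$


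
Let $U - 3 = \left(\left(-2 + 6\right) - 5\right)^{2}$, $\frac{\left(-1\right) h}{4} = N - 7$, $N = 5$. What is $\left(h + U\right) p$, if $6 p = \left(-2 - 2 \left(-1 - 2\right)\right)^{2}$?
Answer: $32$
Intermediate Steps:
$h = 8$ ($h = - 4 \left(5 - 7\right) = \left(-4\right) \left(-2\right) = 8$)
$U = 4$ ($U = 3 + \left(\left(-2 + 6\right) - 5\right)^{2} = 3 + \left(4 - 5\right)^{2} = 3 + \left(-1\right)^{2} = 3 + 1 = 4$)
$p = \frac{8}{3}$ ($p = \frac{\left(-2 - 2 \left(-1 - 2\right)\right)^{2}}{6} = \frac{\left(-2 - -6\right)^{2}}{6} = \frac{\left(-2 + 6\right)^{2}}{6} = \frac{4^{2}}{6} = \frac{1}{6} \cdot 16 = \frac{8}{3} \approx 2.6667$)
$\left(h + U\right) p = \left(8 + 4\right) \frac{8}{3} = 12 \cdot \frac{8}{3} = 32$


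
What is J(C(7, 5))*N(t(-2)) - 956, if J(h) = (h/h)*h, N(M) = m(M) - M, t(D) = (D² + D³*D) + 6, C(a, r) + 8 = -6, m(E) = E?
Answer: -956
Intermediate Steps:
C(a, r) = -14 (C(a, r) = -8 - 6 = -14)
t(D) = 6 + D² + D⁴ (t(D) = (D² + D⁴) + 6 = 6 + D² + D⁴)
N(M) = 0 (N(M) = M - M = 0)
J(h) = h (J(h) = 1*h = h)
J(C(7, 5))*N(t(-2)) - 956 = -14*0 - 956 = 0 - 956 = -956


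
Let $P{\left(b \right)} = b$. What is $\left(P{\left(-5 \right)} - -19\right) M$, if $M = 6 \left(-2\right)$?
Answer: $-168$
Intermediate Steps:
$M = -12$
$\left(P{\left(-5 \right)} - -19\right) M = \left(-5 - -19\right) \left(-12\right) = \left(-5 + 19\right) \left(-12\right) = 14 \left(-12\right) = -168$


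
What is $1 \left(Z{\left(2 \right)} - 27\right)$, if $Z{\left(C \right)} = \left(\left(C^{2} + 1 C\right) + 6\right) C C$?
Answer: $21$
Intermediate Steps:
$Z{\left(C \right)} = C^{2} \left(6 + C + C^{2}\right)$ ($Z{\left(C \right)} = \left(\left(C^{2} + C\right) + 6\right) C C = \left(\left(C + C^{2}\right) + 6\right) C C = \left(6 + C + C^{2}\right) C C = C \left(6 + C + C^{2}\right) C = C^{2} \left(6 + C + C^{2}\right)$)
$1 \left(Z{\left(2 \right)} - 27\right) = 1 \left(2^{2} \left(6 + 2 + 2^{2}\right) - 27\right) = 1 \left(4 \left(6 + 2 + 4\right) - 27\right) = 1 \left(4 \cdot 12 - 27\right) = 1 \left(48 - 27\right) = 1 \cdot 21 = 21$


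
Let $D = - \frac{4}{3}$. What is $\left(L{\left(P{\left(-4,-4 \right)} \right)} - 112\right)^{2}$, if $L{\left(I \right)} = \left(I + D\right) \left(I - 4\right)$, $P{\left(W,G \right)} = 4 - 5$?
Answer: $\frac{90601}{9} \approx 10067.0$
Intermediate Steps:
$D = - \frac{4}{3}$ ($D = \left(-4\right) \frac{1}{3} = - \frac{4}{3} \approx -1.3333$)
$P{\left(W,G \right)} = -1$ ($P{\left(W,G \right)} = 4 - 5 = -1$)
$L{\left(I \right)} = \left(-4 + I\right) \left(- \frac{4}{3} + I\right)$ ($L{\left(I \right)} = \left(I - \frac{4}{3}\right) \left(I - 4\right) = \left(- \frac{4}{3} + I\right) \left(-4 + I\right) = \left(-4 + I\right) \left(- \frac{4}{3} + I\right)$)
$\left(L{\left(P{\left(-4,-4 \right)} \right)} - 112\right)^{2} = \left(\left(\frac{16}{3} + \left(-1\right)^{2} - - \frac{16}{3}\right) - 112\right)^{2} = \left(\left(\frac{16}{3} + 1 + \frac{16}{3}\right) - 112\right)^{2} = \left(\frac{35}{3} - 112\right)^{2} = \left(- \frac{301}{3}\right)^{2} = \frac{90601}{9}$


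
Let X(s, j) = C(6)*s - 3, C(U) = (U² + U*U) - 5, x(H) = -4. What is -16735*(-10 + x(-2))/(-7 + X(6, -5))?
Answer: 16735/28 ≈ 597.68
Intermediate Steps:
C(U) = -5 + 2*U² (C(U) = (U² + U²) - 5 = 2*U² - 5 = -5 + 2*U²)
X(s, j) = -3 + 67*s (X(s, j) = (-5 + 2*6²)*s - 3 = (-5 + 2*36)*s - 3 = (-5 + 72)*s - 3 = 67*s - 3 = -3 + 67*s)
-16735*(-10 + x(-2))/(-7 + X(6, -5)) = -16735*(-10 - 4)/(-7 + (-3 + 67*6)) = -(-234290)/(-7 + (-3 + 402)) = -(-234290)/(-7 + 399) = -(-234290)/392 = -16735*(-1/28) = 16735/28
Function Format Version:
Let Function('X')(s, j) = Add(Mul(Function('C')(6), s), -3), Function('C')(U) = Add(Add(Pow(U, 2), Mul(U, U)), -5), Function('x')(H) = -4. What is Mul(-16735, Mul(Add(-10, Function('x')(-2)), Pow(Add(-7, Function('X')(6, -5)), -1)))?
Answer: Rational(16735, 28) ≈ 597.68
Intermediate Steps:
Function('C')(U) = Add(-5, Mul(2, Pow(U, 2))) (Function('C')(U) = Add(Add(Pow(U, 2), Pow(U, 2)), -5) = Add(Mul(2, Pow(U, 2)), -5) = Add(-5, Mul(2, Pow(U, 2))))
Function('X')(s, j) = Add(-3, Mul(67, s)) (Function('X')(s, j) = Add(Mul(Add(-5, Mul(2, Pow(6, 2))), s), -3) = Add(Mul(Add(-5, Mul(2, 36)), s), -3) = Add(Mul(Add(-5, 72), s), -3) = Add(Mul(67, s), -3) = Add(-3, Mul(67, s)))
Mul(-16735, Mul(Add(-10, Function('x')(-2)), Pow(Add(-7, Function('X')(6, -5)), -1))) = Mul(-16735, Mul(Add(-10, -4), Pow(Add(-7, Add(-3, Mul(67, 6))), -1))) = Mul(-16735, Mul(-14, Pow(Add(-7, Add(-3, 402)), -1))) = Mul(-16735, Mul(-14, Pow(Add(-7, 399), -1))) = Mul(-16735, Mul(-14, Pow(392, -1))) = Mul(-16735, Mul(-14, Rational(1, 392))) = Mul(-16735, Rational(-1, 28)) = Rational(16735, 28)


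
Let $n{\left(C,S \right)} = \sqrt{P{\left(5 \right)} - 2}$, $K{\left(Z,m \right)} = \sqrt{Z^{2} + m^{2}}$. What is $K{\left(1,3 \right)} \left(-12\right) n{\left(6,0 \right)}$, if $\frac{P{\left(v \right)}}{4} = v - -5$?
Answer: $- 24 \sqrt{95} \approx -233.92$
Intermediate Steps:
$P{\left(v \right)} = 20 + 4 v$ ($P{\left(v \right)} = 4 \left(v - -5\right) = 4 \left(v + 5\right) = 4 \left(5 + v\right) = 20 + 4 v$)
$n{\left(C,S \right)} = \sqrt{38}$ ($n{\left(C,S \right)} = \sqrt{\left(20 + 4 \cdot 5\right) - 2} = \sqrt{\left(20 + 20\right) - 2} = \sqrt{40 - 2} = \sqrt{38}$)
$K{\left(1,3 \right)} \left(-12\right) n{\left(6,0 \right)} = \sqrt{1^{2} + 3^{2}} \left(-12\right) \sqrt{38} = \sqrt{1 + 9} \left(-12\right) \sqrt{38} = \sqrt{10} \left(-12\right) \sqrt{38} = - 12 \sqrt{10} \sqrt{38} = - 24 \sqrt{95}$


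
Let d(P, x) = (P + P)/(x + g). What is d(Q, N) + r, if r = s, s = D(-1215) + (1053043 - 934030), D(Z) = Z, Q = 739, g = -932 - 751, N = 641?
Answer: 61372019/521 ≈ 1.1780e+5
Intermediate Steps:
g = -1683
d(P, x) = 2*P/(-1683 + x) (d(P, x) = (P + P)/(x - 1683) = (2*P)/(-1683 + x) = 2*P/(-1683 + x))
s = 117798 (s = -1215 + (1053043 - 934030) = -1215 + 119013 = 117798)
r = 117798
d(Q, N) + r = 2*739/(-1683 + 641) + 117798 = 2*739/(-1042) + 117798 = 2*739*(-1/1042) + 117798 = -739/521 + 117798 = 61372019/521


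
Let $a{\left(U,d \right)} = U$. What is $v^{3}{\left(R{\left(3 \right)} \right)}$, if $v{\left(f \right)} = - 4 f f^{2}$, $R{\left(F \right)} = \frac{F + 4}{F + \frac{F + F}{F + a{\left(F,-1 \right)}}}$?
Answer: $- \frac{40353607}{4096} \approx -9852.0$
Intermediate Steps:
$R{\left(F \right)} = \frac{4 + F}{1 + F}$ ($R{\left(F \right)} = \frac{F + 4}{F + \frac{F + F}{F + F}} = \frac{4 + F}{F + \frac{2 F}{2 F}} = \frac{4 + F}{F + 2 F \frac{1}{2 F}} = \frac{4 + F}{F + 1} = \frac{4 + F}{1 + F}$)
$v{\left(f \right)} = - 4 f^{3}$
$v^{3}{\left(R{\left(3 \right)} \right)} = \left(- 4 \left(\frac{4 + 3}{1 + 3}\right)^{3}\right)^{3} = \left(- 4 \left(\frac{1}{4} \cdot 7\right)^{3}\right)^{3} = \left(- 4 \left(\frac{7}{4}\right)^{3}\right)^{3} = \left(\left(-4\right) \frac{343}{64}\right)^{3} = \left(- \frac{343}{16}\right)^{3} = - \frac{40353607}{4096}$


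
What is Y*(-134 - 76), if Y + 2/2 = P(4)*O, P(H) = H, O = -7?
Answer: 6090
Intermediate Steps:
Y = -29 (Y = -1 + 4*(-7) = -1 - 28 = -29)
Y*(-134 - 76) = -29*(-134 - 76) = -29*(-210) = 6090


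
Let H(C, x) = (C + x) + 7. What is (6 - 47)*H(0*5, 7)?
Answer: -574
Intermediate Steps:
H(C, x) = 7 + C + x
(6 - 47)*H(0*5, 7) = (6 - 47)*(7 + 0*5 + 7) = -41*(7 + 0 + 7) = -41*14 = -574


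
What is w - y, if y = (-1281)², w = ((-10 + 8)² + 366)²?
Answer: -1504061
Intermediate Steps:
w = 136900 (w = ((-2)² + 366)² = (4 + 366)² = 370² = 136900)
y = 1640961
w - y = 136900 - 1*1640961 = 136900 - 1640961 = -1504061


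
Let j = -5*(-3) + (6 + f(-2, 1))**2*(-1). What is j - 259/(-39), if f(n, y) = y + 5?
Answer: -4772/39 ≈ -122.36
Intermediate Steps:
f(n, y) = 5 + y
j = -129 (j = -5*(-3) + (6 + (5 + 1))**2*(-1) = 15 + (6 + 6)**2*(-1) = 15 + 12**2*(-1) = 15 + 144*(-1) = 15 - 144 = -129)
j - 259/(-39) = -129 - 259/(-39) = -129 - 259*(-1/39) = -129 + 259/39 = -4772/39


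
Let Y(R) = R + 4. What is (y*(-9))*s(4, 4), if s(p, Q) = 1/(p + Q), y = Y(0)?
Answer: -9/2 ≈ -4.5000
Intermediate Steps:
Y(R) = 4 + R
y = 4 (y = 4 + 0 = 4)
s(p, Q) = 1/(Q + p)
(y*(-9))*s(4, 4) = (4*(-9))/(4 + 4) = -36/8 = -36*1/8 = -9/2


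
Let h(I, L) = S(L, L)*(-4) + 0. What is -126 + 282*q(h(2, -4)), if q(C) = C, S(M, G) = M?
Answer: 4386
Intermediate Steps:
h(I, L) = -4*L (h(I, L) = L*(-4) + 0 = -4*L + 0 = -4*L)
-126 + 282*q(h(2, -4)) = -126 + 282*(-4*(-4)) = -126 + 282*16 = -126 + 4512 = 4386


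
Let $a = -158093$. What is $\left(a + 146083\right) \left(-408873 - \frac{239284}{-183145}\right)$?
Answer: $\frac{179868500735002}{36629} \approx 4.9105 \cdot 10^{9}$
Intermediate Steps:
$\left(a + 146083\right) \left(-408873 - \frac{239284}{-183145}\right) = \left(-158093 + 146083\right) \left(-408873 - \frac{239284}{-183145}\right) = - 12010 \left(-408873 - - \frac{239284}{183145}\right) = - 12010 \left(-408873 + \frac{239284}{183145}\right) = \left(-12010\right) \left(- \frac{74882806301}{183145}\right) = \frac{179868500735002}{36629}$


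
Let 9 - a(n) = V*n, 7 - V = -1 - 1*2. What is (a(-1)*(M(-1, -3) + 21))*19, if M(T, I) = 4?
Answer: 9025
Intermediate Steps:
V = 10 (V = 7 - (-1 - 1*2) = 7 - (-1 - 2) = 7 - 1*(-3) = 7 + 3 = 10)
a(n) = 9 - 10*n
(a(-1)*(M(-1, -3) + 21))*19 = ((9 - 10*(-1))*(4 + 21))*19 = ((9 + 10)*25)*19 = (19*25)*19 = 475*19 = 9025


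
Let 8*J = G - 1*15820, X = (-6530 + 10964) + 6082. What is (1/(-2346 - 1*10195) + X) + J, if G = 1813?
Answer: 879387453/100328 ≈ 8765.1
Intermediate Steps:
X = 10516 (X = 4434 + 6082 = 10516)
J = -14007/8 (J = (1813 - 1*15820)/8 = (1813 - 15820)/8 = (1/8)*(-14007) = -14007/8 ≈ -1750.9)
(1/(-2346 - 1*10195) + X) + J = (1/(-2346 - 1*10195) + 10516) - 14007/8 = (1/(-2346 - 10195) + 10516) - 14007/8 = (1/(-12541) + 10516) - 14007/8 = (-1/12541 + 10516) - 14007/8 = 131881155/12541 - 14007/8 = 879387453/100328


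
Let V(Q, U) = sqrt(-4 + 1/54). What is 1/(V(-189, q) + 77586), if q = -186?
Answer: 4189644/325057719599 - 3*I*sqrt(1290)/325057719599 ≈ 1.2889e-5 - 3.3148e-10*I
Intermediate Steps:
V(Q, U) = I*sqrt(1290)/18 (V(Q, U) = sqrt(-4 + 1/54) = sqrt(-215/54) = I*sqrt(1290)/18)
1/(V(-189, q) + 77586) = 1/(I*sqrt(1290)/18 + 77586) = 1/(77586 + I*sqrt(1290)/18)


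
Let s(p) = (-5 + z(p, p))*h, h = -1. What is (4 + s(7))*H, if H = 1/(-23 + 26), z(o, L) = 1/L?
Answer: 62/21 ≈ 2.9524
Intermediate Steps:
H = 1/3 ≈ 0.33333
s(p) = 5 - 1/p (s(p) = (-5 + 1/p)*(-1) = 5 - 1/p)
(4 + s(7))*H = (4 + (5 - 1/7))*(1/3) = (4 + 34/7)*(1/3) = (62/7)*(1/3) = 62/21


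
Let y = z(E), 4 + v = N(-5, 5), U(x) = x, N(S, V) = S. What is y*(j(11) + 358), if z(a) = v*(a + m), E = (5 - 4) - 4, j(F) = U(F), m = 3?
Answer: 0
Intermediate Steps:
v = -9 (v = -4 - 5 = -9)
j(F) = F
E = -3 (E = 1 - 4 = -3)
z(a) = -27 - 9*a (z(a) = -9*(a + 3) = -9*(3 + a) = -27 - 9*a)
y = 0 (y = -27 - 9*(-3) = -27 + 27 = 0)
y*(j(11) + 358) = 0*(11 + 358) = 0*369 = 0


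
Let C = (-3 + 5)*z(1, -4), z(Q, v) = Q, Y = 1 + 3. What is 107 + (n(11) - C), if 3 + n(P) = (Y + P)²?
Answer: 327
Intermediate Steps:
Y = 4
C = 2 (C = (-3 + 5)*1 = 2*1 = 2)
n(P) = -3 + (4 + P)²
107 + (n(11) - C) = 107 + ((-3 + (4 + 11)²) - 1*2) = 107 + ((-3 + 15²) - 2) = 107 + ((-3 + 225) - 2) = 107 + (222 - 2) = 107 + 220 = 327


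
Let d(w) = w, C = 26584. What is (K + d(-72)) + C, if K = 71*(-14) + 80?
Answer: 25598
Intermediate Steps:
K = -914 (K = -994 + 80 = -914)
(K + d(-72)) + C = (-914 - 72) + 26584 = -986 + 26584 = 25598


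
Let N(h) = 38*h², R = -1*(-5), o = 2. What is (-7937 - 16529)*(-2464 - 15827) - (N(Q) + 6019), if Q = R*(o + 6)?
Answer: 447440787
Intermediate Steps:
R = 5
Q = 40 (Q = 5*(2 + 6) = 5*8 = 40)
(-7937 - 16529)*(-2464 - 15827) - (N(Q) + 6019) = (-7937 - 16529)*(-2464 - 15827) - (38*40² + 6019) = -24466*(-18291) - (38*1600 + 6019) = 447507606 - (60800 + 6019) = 447507606 - 1*66819 = 447507606 - 66819 = 447440787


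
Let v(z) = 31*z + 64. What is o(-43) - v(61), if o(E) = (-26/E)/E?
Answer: -3614821/1849 ≈ -1955.0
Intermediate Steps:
v(z) = 64 + 31*z
o(E) = -26/E²
o(-43) - v(61) = -26/(-43)² - (64 + 31*61) = -26*1/1849 - (64 + 1891) = -26/1849 - 1*1955 = -26/1849 - 1955 = -3614821/1849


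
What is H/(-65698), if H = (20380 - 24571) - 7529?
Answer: 5860/32849 ≈ 0.17839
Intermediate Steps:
H = -11720 (H = -4191 - 7529 = -11720)
H/(-65698) = -11720/(-65698) = -11720*(-1/65698) = 5860/32849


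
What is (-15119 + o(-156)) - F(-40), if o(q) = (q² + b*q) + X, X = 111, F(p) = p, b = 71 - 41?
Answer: 4688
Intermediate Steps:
b = 30
o(q) = 111 + q² + 30*q (o(q) = (q² + 30*q) + 111 = 111 + q² + 30*q)
(-15119 + o(-156)) - F(-40) = (-15119 + (111 + (-156)² + 30*(-156))) - 1*(-40) = (-15119 + (111 + 24336 - 4680)) + 40 = (-15119 + 19767) + 40 = 4648 + 40 = 4688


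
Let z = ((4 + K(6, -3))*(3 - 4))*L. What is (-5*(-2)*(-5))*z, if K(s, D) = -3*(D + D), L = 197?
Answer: 216700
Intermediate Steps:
K(s, D) = -6*D
z = -4334 (z = ((4 - 6*(-3))*(3 - 4))*197 = ((4 + 18)*(-1))*197 = (22*(-1))*197 = -22*197 = -4334)
(-5*(-2)*(-5))*z = (-5*(-2)*(-5))*(-4334) = (10*(-5))*(-4334) = -50*(-4334) = 216700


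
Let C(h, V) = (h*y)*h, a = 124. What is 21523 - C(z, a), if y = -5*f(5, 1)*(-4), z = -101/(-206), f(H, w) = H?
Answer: 228082482/10609 ≈ 21499.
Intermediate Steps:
z = 101/206 (z = -101*(-1/206) = 101/206 ≈ 0.49029)
y = 100 (y = -5*5*(-4) = -25*(-4) = 100)
C(h, V) = 100*h**2 (C(h, V) = (h*100)*h = (100*h)*h = 100*h**2)
21523 - C(z, a) = 21523 - 100*(101/206)**2 = 21523 - 100*10201/42436 = 21523 - 1*255025/10609 = 21523 - 255025/10609 = 228082482/10609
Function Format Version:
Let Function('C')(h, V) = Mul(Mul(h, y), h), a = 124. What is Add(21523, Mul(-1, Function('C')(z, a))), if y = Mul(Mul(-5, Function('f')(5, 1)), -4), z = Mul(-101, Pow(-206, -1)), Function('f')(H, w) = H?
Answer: Rational(228082482, 10609) ≈ 21499.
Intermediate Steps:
z = Rational(101, 206) (z = Mul(-101, Rational(-1, 206)) = Rational(101, 206) ≈ 0.49029)
y = 100 (y = Mul(Mul(-5, 5), -4) = Mul(-25, -4) = 100)
Function('C')(h, V) = Mul(100, Pow(h, 2)) (Function('C')(h, V) = Mul(Mul(h, 100), h) = Mul(Mul(100, h), h) = Mul(100, Pow(h, 2)))
Add(21523, Mul(-1, Function('C')(z, a))) = Add(21523, Mul(-1, Mul(100, Pow(Rational(101, 206), 2)))) = Add(21523, Mul(-1, Mul(100, Rational(10201, 42436)))) = Add(21523, Mul(-1, Rational(255025, 10609))) = Add(21523, Rational(-255025, 10609)) = Rational(228082482, 10609)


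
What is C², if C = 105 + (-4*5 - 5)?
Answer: 6400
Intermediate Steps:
C = 80 (C = 105 + (-20 - 5) = 105 - 25 = 80)
C² = 80² = 6400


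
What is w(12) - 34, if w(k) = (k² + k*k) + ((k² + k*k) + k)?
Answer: 554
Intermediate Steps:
w(k) = k + 4*k² (w(k) = (k² + k²) + ((k² + k²) + k) = 2*k² + (2*k² + k) = 2*k² + (k + 2*k²) = k + 4*k²)
w(12) - 34 = 12*(1 + 4*12) - 34 = 12*(1 + 48) - 34 = 12*49 - 34 = 588 - 34 = 554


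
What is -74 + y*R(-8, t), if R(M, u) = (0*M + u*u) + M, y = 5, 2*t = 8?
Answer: -34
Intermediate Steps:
t = 4 (t = (1/2)*8 = 4)
R(M, u) = M + u**2 (R(M, u) = (0 + u**2) + M = u**2 + M = M + u**2)
-74 + y*R(-8, t) = -74 + 5*(-8 + 4**2) = -74 + 5*(-8 + 16) = -74 + 5*8 = -74 + 40 = -34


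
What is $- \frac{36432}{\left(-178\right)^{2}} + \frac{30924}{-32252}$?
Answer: $- \frac{134675055}{63867023} \approx -2.1087$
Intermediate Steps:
$- \frac{36432}{\left(-178\right)^{2}} + \frac{30924}{-32252} = - \frac{36432}{31684} + 30924 \left(- \frac{1}{32252}\right) = \left(-36432\right) \frac{1}{31684} - \frac{7731}{8063} = - \frac{9108}{7921} - \frac{7731}{8063} = - \frac{134675055}{63867023}$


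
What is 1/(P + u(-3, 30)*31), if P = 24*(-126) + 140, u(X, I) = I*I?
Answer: 1/25016 ≈ 3.9974e-5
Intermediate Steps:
u(X, I) = I²
P = -2884 (P = -3024 + 140 = -2884)
1/(P + u(-3, 30)*31) = 1/(-2884 + 30²*31) = 1/(-2884 + 900*31) = 1/(-2884 + 27900) = 1/25016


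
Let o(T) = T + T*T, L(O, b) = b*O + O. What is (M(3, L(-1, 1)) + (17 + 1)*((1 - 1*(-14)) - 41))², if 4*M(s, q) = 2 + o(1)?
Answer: 218089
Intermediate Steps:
L(O, b) = O + O*b (L(O, b) = O*b + O = O + O*b)
o(T) = T + T²
M(s, q) = 1 (M(s, q) = (2 + 1*(1 + 1))/4 = (2 + 1*2)/4 = (2 + 2)/4 = (¼)*4 = 1)
(M(3, L(-1, 1)) + (17 + 1)*((1 - 1*(-14)) - 41))² = (1 + (17 + 1)*((1 - 1*(-14)) - 41))² = (1 + 18*((1 + 14) - 41))² = (1 + 18*(15 - 41))² = (1 + 18*(-26))² = (1 - 468)² = (-467)² = 218089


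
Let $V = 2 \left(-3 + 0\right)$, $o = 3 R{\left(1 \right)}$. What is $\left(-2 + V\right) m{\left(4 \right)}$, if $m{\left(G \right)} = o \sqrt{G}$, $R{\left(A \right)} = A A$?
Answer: $-48$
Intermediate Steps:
$R{\left(A \right)} = A^{2}$
$o = 3$ ($o = 3 \cdot 1^{2} = 3 \cdot 1 = 3$)
$V = -6$ ($V = 2 \left(-3\right) = -6$)
$m{\left(G \right)} = 3 \sqrt{G}$
$\left(-2 + V\right) m{\left(4 \right)} = \left(-2 - 6\right) 3 \sqrt{4} = - 8 \cdot 3 \cdot 2 = \left(-8\right) 6 = -48$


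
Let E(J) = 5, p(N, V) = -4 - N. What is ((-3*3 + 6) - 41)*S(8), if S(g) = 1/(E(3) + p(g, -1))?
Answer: 44/7 ≈ 6.2857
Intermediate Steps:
S(g) = 1/(1 - g) (S(g) = 1/(5 + (-4 - g)) = 1/(1 - g))
((-3*3 + 6) - 41)*S(8) = ((-3*3 + 6) - 41)*(-1/(-1 + 8)) = ((-9 + 6) - 41)*(-1/7) = (-3 - 41)*(-1*⅐) = -44*(-⅐) = 44/7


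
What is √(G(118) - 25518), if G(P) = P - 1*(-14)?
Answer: I*√25386 ≈ 159.33*I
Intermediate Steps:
G(P) = 14 + P (G(P) = P + 14 = 14 + P)
√(G(118) - 25518) = √((14 + 118) - 25518) = √(132 - 25518) = √(-25386) = I*√25386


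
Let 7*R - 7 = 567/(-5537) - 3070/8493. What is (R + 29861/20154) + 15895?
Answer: 1674098141106387/105306309346 ≈ 15897.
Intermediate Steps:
R = 43909438/47025741 (R = 1 + (567/(-5537) - 3070/8493)/7 = 1 + (567*(-1/5537) - 3070*1/8493)/7 = 1 + (-81/791 - 3070/8493)/7 = 1 + (1/7)*(-3116303/6717963) = 1 - 3116303/47025741 = 43909438/47025741 ≈ 0.93373)
(R + 29861/20154) + 15895 = (43909438/47025741 + 29861/20154) + 15895 = 254354051717/105306309346 + 15895 = 1674098141106387/105306309346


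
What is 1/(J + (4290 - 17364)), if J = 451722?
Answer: 1/438648 ≈ 2.2797e-6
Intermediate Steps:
1/(J + (4290 - 17364)) = 1/(451722 + (4290 - 17364)) = 1/(451722 - 13074) = 1/438648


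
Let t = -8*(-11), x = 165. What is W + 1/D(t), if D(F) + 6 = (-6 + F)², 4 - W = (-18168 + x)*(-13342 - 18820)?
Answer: -3889805854075/6718 ≈ -5.7901e+8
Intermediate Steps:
W = -579012482 (W = 4 - (-18168 + 165)*(-13342 - 18820) = 4 - (-18003)*(-32162) = 4 - 1*579012486 = 4 - 579012486 = -579012482)
t = 88
D(F) = -6 + (-6 + F)²
W + 1/D(t) = -579012482 + 1/(-6 + (-6 + 88)²) = -579012482 + 1/(-6 + 82²) = -579012482 + 1/(-6 + 6724) = -579012482 + 1/6718 = -3889805854075/6718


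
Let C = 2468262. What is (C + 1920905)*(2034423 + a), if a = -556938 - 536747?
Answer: 4129056185246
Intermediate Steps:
a = -1093685
(C + 1920905)*(2034423 + a) = (2468262 + 1920905)*(2034423 - 1093685) = 4389167*940738 = 4129056185246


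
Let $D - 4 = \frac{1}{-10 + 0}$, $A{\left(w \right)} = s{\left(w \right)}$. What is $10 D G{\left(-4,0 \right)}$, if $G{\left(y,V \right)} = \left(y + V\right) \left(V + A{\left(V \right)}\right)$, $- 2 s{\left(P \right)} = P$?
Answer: $0$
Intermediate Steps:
$s{\left(P \right)} = - \frac{P}{2}$
$A{\left(w \right)} = - \frac{w}{2}$
$G{\left(y,V \right)} = \frac{V \left(V + y\right)}{2}$ ($G{\left(y,V \right)} = \left(y + V\right) \left(V - \frac{V}{2}\right) = \left(V + y\right) \frac{V}{2} = \frac{V \left(V + y\right)}{2}$)
$D = \frac{39}{10}$ ($D = 4 + \frac{1}{-10 + 0} = 4 + \frac{1}{-10} = 4 - \frac{1}{10} = \frac{39}{10} \approx 3.9$)
$10 D G{\left(-4,0 \right)} = 10 \cdot \frac{39}{10} \cdot \frac{1}{2} \cdot 0 \left(0 - 4\right) = 39 \cdot \frac{1}{2} \cdot 0 \left(-4\right) = 39 \cdot 0 = 0$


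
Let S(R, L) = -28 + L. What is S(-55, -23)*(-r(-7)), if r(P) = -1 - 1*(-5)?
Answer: 204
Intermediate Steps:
r(P) = 4 (r(P) = -1 + 5 = 4)
S(-55, -23)*(-r(-7)) = (-28 - 23)*(-1*4) = -51*(-4) = 204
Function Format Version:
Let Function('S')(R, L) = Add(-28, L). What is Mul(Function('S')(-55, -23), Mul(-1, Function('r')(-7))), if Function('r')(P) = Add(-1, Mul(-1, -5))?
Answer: 204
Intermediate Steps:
Function('r')(P) = 4 (Function('r')(P) = Add(-1, 5) = 4)
Mul(Function('S')(-55, -23), Mul(-1, Function('r')(-7))) = Mul(Add(-28, -23), Mul(-1, 4)) = Mul(-51, -4) = 204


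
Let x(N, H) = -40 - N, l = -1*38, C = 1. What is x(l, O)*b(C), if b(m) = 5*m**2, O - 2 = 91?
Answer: -10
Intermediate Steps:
l = -38
O = 93 (O = 2 + 91 = 93)
x(l, O)*b(C) = (-40 - 1*(-38))*(5*1**2) = (-40 + 38)*(5*1) = -2*5 = -10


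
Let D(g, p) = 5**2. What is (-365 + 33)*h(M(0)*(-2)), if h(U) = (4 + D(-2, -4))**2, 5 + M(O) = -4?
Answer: -279212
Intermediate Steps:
M(O) = -9 (M(O) = -5 - 4 = -9)
D(g, p) = 25
h(U) = 841 (h(U) = (4 + 25)**2 = 29**2 = 841)
(-365 + 33)*h(M(0)*(-2)) = (-365 + 33)*841 = -332*841 = -279212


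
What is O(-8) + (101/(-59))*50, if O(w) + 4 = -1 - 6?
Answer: -5699/59 ≈ -96.593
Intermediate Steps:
O(w) = -11 (O(w) = -4 + (-1 - 6) = -4 - 7 = -11)
O(-8) + (101/(-59))*50 = -11 + (101/(-59))*50 = -11 + (101*(-1/59))*50 = -11 - 101/59*50 = -11 - 5050/59 = -5699/59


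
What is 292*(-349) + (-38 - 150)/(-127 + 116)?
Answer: -1120800/11 ≈ -1.0189e+5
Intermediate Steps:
292*(-349) + (-38 - 150)/(-127 + 116) = -101908 - 188/(-11) = -101908 - 188*(-1/11) = -101908 + 188/11 = -1120800/11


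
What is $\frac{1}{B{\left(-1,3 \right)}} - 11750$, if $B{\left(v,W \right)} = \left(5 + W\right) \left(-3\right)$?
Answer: $- \frac{282001}{24} \approx -11750.0$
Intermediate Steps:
$B{\left(v,W \right)} = -15 - 3 W$
$\frac{1}{B{\left(-1,3 \right)}} - 11750 = \frac{1}{-15 - 9} - 11750 = \frac{1}{-24} - 11750 = - \frac{1}{24} - 11750 = - \frac{282001}{24}$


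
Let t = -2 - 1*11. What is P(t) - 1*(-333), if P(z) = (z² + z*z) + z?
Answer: 658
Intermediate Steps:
t = -13 (t = -2 - 11 = -13)
P(z) = z + 2*z² (P(z) = (z² + z²) + z = 2*z² + z = z + 2*z²)
P(t) - 1*(-333) = -13*(1 + 2*(-13)) - 1*(-333) = -13*(1 - 26) + 333 = -13*(-25) + 333 = 325 + 333 = 658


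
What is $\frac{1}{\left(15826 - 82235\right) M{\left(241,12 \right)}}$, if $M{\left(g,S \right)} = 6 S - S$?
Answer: $- \frac{1}{3984540} \approx -2.5097 \cdot 10^{-7}$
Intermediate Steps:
$M{\left(g,S \right)} = 5 S$
$\frac{1}{\left(15826 - 82235\right) M{\left(241,12 \right)}} = \frac{1}{\left(15826 - 82235\right) 5 \cdot 12} = \frac{1}{\left(-66409\right) 60} = \left(- \frac{1}{66409}\right) \frac{1}{60} = - \frac{1}{3984540}$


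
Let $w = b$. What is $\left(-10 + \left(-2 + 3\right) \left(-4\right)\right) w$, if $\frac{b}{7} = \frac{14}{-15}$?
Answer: $\frac{1372}{15} \approx 91.467$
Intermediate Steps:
$b = - \frac{98}{15}$ ($b = 7 \frac{14}{-15} = 7 \cdot 14 \left(- \frac{1}{15}\right) = 7 \left(- \frac{14}{15}\right) = - \frac{98}{15} \approx -6.5333$)
$w = - \frac{98}{15} \approx -6.5333$
$\left(-10 + \left(-2 + 3\right) \left(-4\right)\right) w = \left(-10 + \left(-2 + 3\right) \left(-4\right)\right) \left(- \frac{98}{15}\right) = \left(-10 + 1 \left(-4\right)\right) \left(- \frac{98}{15}\right) = \left(-10 - 4\right) \left(- \frac{98}{15}\right) = \left(-14\right) \left(- \frac{98}{15}\right) = \frac{1372}{15}$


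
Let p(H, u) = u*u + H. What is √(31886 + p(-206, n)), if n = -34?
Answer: 2*√8209 ≈ 181.21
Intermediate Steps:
p(H, u) = H + u² (p(H, u) = u² + H = H + u²)
√(31886 + p(-206, n)) = √(31886 + (-206 + (-34)²)) = √(31886 + (-206 + 1156)) = √(31886 + 950) = √32836 = 2*√8209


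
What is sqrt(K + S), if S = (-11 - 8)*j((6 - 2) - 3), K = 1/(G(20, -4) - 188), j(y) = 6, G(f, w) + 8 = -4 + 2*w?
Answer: I*sqrt(308269)/52 ≈ 10.677*I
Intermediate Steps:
G(f, w) = -12 + 2*w (G(f, w) = -8 + (-4 + 2*w) = -12 + 2*w)
K = -1/208 (K = 1/((-12 + 2*(-4)) - 188) = 1/((-12 - 8) - 188) = 1/(-20 - 188) = 1/(-208) = -1/208 ≈ -0.0048077)
S = -114 (S = (-11 - 8)*6 = -19*6 = -114)
sqrt(K + S) = sqrt(-1/208 - 114) = sqrt(-23713/208) = I*sqrt(308269)/52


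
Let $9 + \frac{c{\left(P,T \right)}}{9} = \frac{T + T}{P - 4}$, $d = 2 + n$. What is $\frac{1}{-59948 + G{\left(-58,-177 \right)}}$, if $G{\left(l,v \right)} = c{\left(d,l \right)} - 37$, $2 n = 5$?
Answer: $- \frac{1}{62154} \approx -1.6089 \cdot 10^{-5}$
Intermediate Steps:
$n = \frac{5}{2}$ ($n = \frac{1}{2} \cdot 5 = \frac{5}{2} \approx 2.5$)
$d = \frac{9}{2}$ ($d = 2 + \frac{5}{2} = \frac{9}{2} \approx 4.5$)
$c{\left(P,T \right)} = -81 + \frac{18 T}{-4 + P}$ ($c{\left(P,T \right)} = -81 + 9 \frac{T + T}{P - 4} = -81 + 9 \frac{2 T}{-4 + P} = -81 + \frac{18 T}{-4 + P}$)
$G{\left(l,v \right)} = -118 + 36 l$ ($G{\left(l,v \right)} = \frac{9 \left(36 - \frac{81}{2} + 2 l\right)}{-4 + \frac{9}{2}} - 37 = 9 \frac{1}{\frac{1}{2}} \left(36 - \frac{81}{2} + 2 l\right) - 37 = 9 \cdot 2 \left(- \frac{9}{2} + 2 l\right) - 37 = \left(-81 + 36 l\right) - 37 = -118 + 36 l$)
$\frac{1}{-59948 + G{\left(-58,-177 \right)}} = \frac{1}{-59948 + \left(-118 + 36 \left(-58\right)\right)} = \frac{1}{-59948 - 2206} = \frac{1}{-62154} = - \frac{1}{62154}$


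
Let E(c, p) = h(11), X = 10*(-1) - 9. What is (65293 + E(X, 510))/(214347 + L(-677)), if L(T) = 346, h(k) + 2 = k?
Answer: 65302/214693 ≈ 0.30416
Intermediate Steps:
h(k) = -2 + k
X = -19 (X = -10 - 9 = -19)
E(c, p) = 9 (E(c, p) = -2 + 11 = 9)
(65293 + E(X, 510))/(214347 + L(-677)) = (65293 + 9)/(214347 + 346) = 65302/214693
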